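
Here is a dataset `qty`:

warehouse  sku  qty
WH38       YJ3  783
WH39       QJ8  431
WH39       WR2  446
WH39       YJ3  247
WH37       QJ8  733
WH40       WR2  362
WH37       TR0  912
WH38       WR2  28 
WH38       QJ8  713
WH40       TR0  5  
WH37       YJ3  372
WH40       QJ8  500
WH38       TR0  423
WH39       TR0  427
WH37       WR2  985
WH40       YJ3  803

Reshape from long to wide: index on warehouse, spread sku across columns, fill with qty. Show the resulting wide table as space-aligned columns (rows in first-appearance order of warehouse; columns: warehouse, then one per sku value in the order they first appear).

Columns: warehouse plus the 4 distinct sku values (YJ3, QJ8, WR2, TR0).
For example, row WH38 column YJ3 takes qty=783 from the long row (WH38, YJ3).

warehouse  YJ3  QJ8  WR2  TR0
WH38       783  713  28   423
WH39       247  431  446  427
WH37       372  733  985  912
WH40       803  500  362  5  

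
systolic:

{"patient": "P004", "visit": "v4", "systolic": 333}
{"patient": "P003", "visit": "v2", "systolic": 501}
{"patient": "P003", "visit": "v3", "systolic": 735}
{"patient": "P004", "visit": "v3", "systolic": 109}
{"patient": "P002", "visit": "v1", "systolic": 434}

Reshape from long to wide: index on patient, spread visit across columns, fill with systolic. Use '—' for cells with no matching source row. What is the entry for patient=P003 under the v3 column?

735

The long row with patient=P003, visit=v3 has systolic=735.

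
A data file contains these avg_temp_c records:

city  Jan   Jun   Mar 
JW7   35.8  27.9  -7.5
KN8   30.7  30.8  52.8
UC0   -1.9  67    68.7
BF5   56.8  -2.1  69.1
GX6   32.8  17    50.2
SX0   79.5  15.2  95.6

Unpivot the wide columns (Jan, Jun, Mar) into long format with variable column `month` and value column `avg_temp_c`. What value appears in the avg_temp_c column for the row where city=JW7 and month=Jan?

Unpivoting turns each (city, wide-column) pair into one long row.
The wide cell at row JW7, column Jan holds 35.8, so the long row (JW7, Jan) has avg_temp_c=35.8.

35.8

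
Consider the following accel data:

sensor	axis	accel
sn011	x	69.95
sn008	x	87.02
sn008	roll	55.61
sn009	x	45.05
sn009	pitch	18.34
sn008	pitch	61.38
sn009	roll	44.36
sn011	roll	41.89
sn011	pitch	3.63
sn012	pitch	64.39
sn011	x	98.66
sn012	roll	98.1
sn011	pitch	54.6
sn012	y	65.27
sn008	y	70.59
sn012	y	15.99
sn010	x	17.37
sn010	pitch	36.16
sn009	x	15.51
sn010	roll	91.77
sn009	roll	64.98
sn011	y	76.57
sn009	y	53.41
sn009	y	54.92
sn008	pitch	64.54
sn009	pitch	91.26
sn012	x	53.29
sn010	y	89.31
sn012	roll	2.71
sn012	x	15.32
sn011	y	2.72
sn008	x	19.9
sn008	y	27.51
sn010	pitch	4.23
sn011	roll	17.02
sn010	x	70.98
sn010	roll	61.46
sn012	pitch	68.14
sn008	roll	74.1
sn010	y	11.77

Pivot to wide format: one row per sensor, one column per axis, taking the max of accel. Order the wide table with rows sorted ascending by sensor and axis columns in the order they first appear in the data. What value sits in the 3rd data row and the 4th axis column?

With rows sorted ascending by sensor, row 3 is sensor=sn010. axis columns in first-appearance order: x, roll, pitch, y; column 4 is y.
Long rows with sensor=sn010, axis=y: max(89.31, 11.77) = 89.31.

89.31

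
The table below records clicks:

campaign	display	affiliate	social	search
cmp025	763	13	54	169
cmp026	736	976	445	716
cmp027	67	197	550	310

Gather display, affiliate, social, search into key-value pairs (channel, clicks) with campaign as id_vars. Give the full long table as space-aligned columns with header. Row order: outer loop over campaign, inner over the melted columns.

campaign  channel    clicks
cmp025    display    763   
cmp025    affiliate  13    
cmp025    social     54    
cmp025    search     169   
cmp026    display    736   
cmp026    affiliate  976   
cmp026    social     445   
cmp026    search     716   
cmp027    display    67    
cmp027    affiliate  197   
cmp027    social     550   
cmp027    search     310   

Each (campaign, column) pair becomes one row: 3 × 4 = 12 rows.
For example, (cmp025, display) → clicks=763.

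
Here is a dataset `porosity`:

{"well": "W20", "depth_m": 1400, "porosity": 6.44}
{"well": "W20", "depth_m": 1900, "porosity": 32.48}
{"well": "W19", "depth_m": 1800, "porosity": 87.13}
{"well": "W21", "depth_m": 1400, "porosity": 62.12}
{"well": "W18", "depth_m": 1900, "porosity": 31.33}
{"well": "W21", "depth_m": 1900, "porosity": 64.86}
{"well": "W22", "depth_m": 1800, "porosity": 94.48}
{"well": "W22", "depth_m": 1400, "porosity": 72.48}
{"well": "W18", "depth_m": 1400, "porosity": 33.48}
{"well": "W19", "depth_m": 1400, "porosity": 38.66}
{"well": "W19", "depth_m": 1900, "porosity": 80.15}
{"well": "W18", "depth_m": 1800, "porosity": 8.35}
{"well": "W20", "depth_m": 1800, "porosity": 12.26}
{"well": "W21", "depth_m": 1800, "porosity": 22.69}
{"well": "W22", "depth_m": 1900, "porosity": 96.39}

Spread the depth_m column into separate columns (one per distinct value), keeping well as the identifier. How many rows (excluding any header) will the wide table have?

5

5 distinct well values → 5 rows.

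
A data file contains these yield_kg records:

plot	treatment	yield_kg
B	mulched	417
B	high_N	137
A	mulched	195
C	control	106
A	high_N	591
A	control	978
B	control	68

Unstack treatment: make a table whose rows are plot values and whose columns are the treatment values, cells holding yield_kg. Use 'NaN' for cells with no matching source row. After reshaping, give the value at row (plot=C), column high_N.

NaN

No long-format row has plot=C and treatment=high_N, so the cell is NaN.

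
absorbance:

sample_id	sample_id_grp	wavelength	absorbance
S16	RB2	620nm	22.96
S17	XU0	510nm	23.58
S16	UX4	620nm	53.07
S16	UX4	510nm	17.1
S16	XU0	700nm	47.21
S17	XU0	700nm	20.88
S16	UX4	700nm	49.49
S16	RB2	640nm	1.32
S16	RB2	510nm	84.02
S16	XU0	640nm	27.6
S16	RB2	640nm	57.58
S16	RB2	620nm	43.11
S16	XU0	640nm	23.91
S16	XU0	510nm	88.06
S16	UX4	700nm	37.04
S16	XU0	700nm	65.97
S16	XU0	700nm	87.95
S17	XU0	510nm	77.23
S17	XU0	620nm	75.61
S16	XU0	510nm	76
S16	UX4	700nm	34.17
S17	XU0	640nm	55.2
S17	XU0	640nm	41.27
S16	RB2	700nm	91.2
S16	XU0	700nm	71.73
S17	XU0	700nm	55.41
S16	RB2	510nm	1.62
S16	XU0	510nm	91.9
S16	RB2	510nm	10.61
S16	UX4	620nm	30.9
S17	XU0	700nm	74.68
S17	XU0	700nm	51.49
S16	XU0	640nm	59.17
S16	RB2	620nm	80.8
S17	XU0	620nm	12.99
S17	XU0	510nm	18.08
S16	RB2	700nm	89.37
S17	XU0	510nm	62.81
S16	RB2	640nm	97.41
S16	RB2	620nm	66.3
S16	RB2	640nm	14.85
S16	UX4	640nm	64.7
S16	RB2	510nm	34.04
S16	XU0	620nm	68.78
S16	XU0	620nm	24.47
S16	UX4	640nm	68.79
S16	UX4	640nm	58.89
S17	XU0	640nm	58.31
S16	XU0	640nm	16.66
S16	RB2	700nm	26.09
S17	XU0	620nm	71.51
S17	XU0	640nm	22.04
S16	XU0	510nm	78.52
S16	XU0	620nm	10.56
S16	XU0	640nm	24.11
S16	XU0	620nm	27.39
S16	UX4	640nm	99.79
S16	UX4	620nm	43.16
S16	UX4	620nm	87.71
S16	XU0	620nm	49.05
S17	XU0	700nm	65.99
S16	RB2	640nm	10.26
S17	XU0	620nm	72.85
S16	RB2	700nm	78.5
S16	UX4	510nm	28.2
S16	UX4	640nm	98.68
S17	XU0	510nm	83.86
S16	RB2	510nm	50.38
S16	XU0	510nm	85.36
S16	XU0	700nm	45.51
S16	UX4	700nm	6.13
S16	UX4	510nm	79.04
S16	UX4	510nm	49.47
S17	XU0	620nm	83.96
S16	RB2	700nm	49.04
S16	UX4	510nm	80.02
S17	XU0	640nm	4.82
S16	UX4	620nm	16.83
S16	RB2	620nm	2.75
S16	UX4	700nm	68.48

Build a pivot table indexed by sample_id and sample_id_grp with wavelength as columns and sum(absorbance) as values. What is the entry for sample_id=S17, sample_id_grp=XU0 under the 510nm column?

Rows with sample_id=S17, sample_id_grp=XU0 and wavelength=510nm: absorbance values are 23.58, 77.23, 18.08, 62.81, 83.86.
23.58 + 77.23 + 18.08 + 62.81 + 83.86 = 265.56.

265.56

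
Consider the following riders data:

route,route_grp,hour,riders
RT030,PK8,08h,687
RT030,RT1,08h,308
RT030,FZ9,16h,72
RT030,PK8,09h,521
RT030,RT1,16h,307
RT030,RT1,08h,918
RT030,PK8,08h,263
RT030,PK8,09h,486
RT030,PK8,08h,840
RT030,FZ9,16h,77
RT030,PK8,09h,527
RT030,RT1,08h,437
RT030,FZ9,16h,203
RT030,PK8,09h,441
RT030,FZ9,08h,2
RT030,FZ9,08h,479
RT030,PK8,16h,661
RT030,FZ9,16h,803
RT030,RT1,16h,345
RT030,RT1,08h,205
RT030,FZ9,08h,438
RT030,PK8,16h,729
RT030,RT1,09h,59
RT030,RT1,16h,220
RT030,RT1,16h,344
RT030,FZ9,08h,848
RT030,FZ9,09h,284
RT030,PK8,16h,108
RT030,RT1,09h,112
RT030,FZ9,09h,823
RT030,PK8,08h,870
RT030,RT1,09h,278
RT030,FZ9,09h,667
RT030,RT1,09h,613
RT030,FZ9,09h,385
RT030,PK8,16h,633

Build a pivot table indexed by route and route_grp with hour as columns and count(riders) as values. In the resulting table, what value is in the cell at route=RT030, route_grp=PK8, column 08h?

4

Rows with route=RT030, route_grp=PK8 and hour=08h: riders values are 687, 263, 840, 870.
4 rows match — count = 4.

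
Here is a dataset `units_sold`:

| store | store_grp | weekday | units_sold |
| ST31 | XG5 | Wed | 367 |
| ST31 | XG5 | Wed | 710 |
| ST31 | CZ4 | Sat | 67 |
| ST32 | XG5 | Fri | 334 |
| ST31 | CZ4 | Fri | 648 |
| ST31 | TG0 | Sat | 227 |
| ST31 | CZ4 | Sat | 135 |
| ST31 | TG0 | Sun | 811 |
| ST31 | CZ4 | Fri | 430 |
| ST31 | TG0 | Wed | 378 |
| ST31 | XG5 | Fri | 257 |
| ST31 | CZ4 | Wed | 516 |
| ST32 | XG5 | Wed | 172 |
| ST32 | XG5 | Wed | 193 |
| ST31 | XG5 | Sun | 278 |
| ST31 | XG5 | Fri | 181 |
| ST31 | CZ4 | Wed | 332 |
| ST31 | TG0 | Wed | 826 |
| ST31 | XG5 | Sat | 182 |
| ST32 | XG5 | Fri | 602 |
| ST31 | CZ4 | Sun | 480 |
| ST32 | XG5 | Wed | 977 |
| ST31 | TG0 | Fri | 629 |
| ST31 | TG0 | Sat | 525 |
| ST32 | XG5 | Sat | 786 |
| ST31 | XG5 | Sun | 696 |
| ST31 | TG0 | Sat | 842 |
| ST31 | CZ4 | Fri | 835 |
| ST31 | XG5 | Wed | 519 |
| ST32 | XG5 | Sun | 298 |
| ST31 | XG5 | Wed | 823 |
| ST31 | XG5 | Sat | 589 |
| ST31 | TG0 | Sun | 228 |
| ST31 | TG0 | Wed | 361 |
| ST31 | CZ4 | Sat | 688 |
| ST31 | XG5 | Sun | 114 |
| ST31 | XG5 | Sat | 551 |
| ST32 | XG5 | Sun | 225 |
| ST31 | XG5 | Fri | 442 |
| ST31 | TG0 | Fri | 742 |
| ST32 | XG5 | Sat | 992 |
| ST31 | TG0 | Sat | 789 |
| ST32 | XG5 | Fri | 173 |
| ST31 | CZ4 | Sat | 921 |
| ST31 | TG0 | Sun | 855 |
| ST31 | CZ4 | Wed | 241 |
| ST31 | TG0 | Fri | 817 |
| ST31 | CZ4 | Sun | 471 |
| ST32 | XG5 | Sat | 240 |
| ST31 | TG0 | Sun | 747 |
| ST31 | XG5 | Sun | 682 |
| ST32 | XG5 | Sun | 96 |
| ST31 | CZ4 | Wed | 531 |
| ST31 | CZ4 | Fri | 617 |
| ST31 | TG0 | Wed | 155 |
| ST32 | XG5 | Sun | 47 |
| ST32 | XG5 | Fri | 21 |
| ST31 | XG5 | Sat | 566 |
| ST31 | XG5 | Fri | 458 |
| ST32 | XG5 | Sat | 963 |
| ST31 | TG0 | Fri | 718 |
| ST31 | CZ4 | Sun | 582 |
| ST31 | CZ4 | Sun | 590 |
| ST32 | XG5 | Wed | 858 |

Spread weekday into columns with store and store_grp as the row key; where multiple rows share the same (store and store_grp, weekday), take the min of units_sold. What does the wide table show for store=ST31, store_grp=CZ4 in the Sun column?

471

Rows with store=ST31, store_grp=CZ4 and weekday=Sun: units_sold values are 480, 471, 582, 590.
min(480, 471, 582, 590) = 471.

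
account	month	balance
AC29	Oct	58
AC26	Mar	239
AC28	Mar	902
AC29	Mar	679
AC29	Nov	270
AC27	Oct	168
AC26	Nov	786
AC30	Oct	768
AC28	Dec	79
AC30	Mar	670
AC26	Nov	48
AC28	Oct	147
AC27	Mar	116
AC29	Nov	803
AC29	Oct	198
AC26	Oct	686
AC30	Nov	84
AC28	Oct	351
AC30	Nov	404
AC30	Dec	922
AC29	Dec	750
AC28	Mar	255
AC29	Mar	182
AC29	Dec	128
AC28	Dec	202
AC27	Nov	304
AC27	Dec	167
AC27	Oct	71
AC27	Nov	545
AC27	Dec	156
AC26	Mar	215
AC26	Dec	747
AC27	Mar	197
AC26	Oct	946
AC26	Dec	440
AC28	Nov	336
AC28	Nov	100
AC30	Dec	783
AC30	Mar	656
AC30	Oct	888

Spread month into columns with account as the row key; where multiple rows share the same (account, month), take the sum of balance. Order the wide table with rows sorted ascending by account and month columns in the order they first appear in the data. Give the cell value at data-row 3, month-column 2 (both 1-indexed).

With rows sorted ascending by account, row 3 is account=AC28. month columns in first-appearance order: Oct, Mar, Nov, Dec; column 2 is Mar.
Long rows with account=AC28, month=Mar: 902 + 255 = 1157.

1157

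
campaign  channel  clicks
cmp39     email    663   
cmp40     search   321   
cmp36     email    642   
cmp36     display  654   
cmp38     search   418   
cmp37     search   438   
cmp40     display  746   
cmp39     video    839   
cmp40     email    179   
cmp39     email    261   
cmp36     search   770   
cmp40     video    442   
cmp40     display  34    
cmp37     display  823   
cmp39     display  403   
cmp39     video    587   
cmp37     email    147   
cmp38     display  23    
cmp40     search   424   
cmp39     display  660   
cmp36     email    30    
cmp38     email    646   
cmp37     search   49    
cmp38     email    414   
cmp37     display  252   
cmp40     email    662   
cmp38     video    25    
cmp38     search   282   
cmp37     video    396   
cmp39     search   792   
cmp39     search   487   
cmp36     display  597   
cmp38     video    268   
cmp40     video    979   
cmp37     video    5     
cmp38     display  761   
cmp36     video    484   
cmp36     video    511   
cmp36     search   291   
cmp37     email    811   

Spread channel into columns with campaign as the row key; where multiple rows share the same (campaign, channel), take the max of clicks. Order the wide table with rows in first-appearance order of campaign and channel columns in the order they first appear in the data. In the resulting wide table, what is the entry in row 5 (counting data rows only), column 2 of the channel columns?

With rows in first-appearance order of campaign, row 5 is campaign=cmp37. channel columns in first-appearance order: email, search, display, video; column 2 is search.
Long rows with campaign=cmp37, channel=search: max(438, 49) = 438.

438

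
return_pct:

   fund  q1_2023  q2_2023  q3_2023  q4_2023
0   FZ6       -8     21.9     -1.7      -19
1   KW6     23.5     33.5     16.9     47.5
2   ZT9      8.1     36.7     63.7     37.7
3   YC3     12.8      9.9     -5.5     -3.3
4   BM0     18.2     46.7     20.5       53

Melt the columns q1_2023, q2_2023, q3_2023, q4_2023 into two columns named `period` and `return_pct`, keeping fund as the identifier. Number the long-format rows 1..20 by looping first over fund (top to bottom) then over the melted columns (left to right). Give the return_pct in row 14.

9.9

20 rows total (5 × 4). Row 14: index ⌊(14-1)/4⌋ = 3 into fund → YC3; (14-1) mod 4 = 1 into the melted columns → q2_2023.
So row 14 is (YC3, q2_2023, 9.9); return_pct = 9.9.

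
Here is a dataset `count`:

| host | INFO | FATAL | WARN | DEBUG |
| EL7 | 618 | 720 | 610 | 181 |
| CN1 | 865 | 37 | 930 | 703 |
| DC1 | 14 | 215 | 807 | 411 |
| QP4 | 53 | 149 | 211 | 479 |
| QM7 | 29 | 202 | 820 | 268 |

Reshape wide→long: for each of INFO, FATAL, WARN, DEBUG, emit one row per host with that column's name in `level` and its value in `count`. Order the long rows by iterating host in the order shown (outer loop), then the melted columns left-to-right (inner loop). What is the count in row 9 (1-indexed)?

20 rows total (5 × 4). Row 9: index ⌊(9-1)/4⌋ = 2 into host → DC1; (9-1) mod 4 = 0 into the melted columns → INFO.
So row 9 is (DC1, INFO, 14); count = 14.

14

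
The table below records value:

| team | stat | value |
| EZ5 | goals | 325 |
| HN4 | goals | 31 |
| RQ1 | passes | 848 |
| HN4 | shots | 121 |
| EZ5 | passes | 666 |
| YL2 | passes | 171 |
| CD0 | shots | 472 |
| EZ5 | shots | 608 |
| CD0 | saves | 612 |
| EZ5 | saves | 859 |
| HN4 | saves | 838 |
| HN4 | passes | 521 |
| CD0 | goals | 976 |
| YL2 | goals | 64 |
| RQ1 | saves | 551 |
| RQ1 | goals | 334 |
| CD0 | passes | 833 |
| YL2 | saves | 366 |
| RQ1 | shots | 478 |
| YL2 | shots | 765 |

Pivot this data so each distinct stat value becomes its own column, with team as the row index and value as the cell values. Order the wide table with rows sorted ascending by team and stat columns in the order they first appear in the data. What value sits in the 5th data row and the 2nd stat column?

With rows sorted ascending by team, row 5 is team=YL2. stat columns in first-appearance order: goals, passes, shots, saves; column 2 is passes.
Long rows with team=YL2, stat=passes: value = 171.

171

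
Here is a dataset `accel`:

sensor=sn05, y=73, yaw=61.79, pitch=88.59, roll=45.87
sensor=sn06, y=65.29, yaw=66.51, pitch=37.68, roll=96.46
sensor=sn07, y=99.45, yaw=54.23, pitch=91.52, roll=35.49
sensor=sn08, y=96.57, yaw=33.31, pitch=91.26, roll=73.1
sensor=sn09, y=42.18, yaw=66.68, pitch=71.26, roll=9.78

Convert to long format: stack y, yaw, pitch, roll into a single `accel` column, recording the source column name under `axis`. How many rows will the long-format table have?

5 sensor values × 4 melted columns = 20 rows.

20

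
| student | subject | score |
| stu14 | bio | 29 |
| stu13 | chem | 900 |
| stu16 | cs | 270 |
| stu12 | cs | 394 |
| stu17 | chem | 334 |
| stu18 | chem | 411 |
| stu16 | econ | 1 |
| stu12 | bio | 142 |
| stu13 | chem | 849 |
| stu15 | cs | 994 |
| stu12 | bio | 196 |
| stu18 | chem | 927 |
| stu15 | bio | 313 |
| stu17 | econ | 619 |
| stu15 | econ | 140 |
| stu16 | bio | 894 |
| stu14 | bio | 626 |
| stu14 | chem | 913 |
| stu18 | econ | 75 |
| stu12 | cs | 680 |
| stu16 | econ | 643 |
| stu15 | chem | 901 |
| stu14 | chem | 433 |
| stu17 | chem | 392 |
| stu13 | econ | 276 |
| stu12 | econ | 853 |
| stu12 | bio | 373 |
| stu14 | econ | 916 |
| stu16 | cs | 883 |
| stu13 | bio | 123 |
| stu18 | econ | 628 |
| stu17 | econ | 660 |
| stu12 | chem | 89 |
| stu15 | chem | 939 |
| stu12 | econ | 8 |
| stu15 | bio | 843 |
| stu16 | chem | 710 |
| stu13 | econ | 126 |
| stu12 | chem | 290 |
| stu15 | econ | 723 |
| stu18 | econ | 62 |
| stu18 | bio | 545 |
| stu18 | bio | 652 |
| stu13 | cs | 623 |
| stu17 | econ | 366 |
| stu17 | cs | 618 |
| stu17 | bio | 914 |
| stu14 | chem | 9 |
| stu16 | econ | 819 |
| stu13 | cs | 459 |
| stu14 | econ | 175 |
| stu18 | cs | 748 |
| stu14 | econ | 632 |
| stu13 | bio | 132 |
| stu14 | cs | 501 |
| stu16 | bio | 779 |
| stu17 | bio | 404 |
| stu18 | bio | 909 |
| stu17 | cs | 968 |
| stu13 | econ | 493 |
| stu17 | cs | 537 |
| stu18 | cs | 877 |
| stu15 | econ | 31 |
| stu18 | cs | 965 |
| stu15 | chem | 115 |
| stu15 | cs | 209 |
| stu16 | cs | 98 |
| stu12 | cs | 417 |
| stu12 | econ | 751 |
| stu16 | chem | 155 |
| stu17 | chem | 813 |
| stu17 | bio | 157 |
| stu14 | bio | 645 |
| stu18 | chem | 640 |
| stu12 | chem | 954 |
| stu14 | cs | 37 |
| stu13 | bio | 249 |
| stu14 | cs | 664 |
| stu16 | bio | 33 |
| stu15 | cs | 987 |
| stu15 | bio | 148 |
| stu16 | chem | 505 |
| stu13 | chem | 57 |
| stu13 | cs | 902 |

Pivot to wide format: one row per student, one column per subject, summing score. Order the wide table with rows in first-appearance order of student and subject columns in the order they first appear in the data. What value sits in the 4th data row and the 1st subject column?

With rows in first-appearance order of student, row 4 is student=stu12. subject columns in first-appearance order: bio, chem, cs, econ; column 1 is bio.
Long rows with student=stu12, subject=bio: 142 + 196 + 373 = 711.

711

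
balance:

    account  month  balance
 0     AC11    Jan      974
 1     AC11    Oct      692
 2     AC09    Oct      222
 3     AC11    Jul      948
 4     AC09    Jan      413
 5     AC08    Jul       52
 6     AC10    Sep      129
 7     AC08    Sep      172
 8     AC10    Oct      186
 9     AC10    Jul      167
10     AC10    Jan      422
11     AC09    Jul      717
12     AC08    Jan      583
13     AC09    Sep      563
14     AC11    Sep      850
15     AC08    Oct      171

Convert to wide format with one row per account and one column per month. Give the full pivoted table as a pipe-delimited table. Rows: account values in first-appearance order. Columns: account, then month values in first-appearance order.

Columns: account plus the 4 distinct month values (Jan, Oct, Jul, Sep).
For example, row AC11 column Jan takes balance=974 from the long row (AC11, Jan).

| account | Jan | Oct | Jul | Sep |
| AC11 | 974 | 692 | 948 | 850 |
| AC09 | 413 | 222 | 717 | 563 |
| AC08 | 583 | 171 | 52 | 172 |
| AC10 | 422 | 186 | 167 | 129 |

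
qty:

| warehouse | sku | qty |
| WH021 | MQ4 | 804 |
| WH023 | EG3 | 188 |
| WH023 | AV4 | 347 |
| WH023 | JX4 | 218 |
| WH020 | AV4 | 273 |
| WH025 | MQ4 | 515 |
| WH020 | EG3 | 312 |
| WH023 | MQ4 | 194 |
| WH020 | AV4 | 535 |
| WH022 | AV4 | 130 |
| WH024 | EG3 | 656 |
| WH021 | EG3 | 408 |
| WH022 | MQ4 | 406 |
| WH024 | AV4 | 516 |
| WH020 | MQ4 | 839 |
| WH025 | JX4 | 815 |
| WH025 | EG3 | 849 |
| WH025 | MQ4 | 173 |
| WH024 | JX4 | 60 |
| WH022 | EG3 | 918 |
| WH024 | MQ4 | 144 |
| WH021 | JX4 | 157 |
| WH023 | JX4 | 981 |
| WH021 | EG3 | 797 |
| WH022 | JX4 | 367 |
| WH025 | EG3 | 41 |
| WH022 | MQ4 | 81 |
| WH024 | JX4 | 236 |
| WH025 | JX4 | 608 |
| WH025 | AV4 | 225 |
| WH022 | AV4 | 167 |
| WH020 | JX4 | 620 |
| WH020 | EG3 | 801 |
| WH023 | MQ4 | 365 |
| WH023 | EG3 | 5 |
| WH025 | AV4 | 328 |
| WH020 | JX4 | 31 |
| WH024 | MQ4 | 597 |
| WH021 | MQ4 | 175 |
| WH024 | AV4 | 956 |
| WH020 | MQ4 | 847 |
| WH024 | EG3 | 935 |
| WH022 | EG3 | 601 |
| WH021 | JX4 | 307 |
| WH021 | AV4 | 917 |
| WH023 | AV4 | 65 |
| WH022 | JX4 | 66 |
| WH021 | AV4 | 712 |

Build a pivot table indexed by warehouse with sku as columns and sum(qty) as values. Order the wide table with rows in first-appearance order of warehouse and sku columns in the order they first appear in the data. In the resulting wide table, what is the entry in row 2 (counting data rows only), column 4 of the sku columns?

1199

With rows in first-appearance order of warehouse, row 2 is warehouse=WH023. sku columns in first-appearance order: MQ4, EG3, AV4, JX4; column 4 is JX4.
Long rows with warehouse=WH023, sku=JX4: 218 + 981 = 1199.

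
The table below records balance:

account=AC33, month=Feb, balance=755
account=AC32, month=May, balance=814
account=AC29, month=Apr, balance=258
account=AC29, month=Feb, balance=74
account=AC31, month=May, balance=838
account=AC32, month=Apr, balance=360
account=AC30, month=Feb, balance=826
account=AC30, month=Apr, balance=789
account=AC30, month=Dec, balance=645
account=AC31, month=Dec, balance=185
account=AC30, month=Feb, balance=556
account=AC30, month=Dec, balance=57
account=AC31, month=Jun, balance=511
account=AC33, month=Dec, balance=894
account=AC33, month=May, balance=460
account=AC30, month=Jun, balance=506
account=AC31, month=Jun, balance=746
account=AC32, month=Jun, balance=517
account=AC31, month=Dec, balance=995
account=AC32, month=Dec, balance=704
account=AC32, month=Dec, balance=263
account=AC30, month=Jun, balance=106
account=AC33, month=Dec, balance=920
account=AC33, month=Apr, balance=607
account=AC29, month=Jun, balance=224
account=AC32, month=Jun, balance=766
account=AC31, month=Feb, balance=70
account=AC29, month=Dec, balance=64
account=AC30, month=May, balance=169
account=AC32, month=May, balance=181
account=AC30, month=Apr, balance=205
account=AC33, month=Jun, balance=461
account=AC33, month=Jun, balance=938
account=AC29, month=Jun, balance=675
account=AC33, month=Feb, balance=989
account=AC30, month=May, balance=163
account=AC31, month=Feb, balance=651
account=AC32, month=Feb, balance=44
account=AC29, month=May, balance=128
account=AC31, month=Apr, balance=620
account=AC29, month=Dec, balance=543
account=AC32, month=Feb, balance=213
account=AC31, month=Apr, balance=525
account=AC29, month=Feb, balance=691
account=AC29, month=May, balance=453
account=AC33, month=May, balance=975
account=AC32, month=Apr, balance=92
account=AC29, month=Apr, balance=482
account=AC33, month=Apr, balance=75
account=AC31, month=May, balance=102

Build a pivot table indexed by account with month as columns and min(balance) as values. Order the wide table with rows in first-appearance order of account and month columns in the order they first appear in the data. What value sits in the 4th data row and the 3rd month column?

525

With rows in first-appearance order of account, row 4 is account=AC31. month columns in first-appearance order: Feb, May, Apr, Dec, Jun; column 3 is Apr.
Long rows with account=AC31, month=Apr: min(620, 525) = 525.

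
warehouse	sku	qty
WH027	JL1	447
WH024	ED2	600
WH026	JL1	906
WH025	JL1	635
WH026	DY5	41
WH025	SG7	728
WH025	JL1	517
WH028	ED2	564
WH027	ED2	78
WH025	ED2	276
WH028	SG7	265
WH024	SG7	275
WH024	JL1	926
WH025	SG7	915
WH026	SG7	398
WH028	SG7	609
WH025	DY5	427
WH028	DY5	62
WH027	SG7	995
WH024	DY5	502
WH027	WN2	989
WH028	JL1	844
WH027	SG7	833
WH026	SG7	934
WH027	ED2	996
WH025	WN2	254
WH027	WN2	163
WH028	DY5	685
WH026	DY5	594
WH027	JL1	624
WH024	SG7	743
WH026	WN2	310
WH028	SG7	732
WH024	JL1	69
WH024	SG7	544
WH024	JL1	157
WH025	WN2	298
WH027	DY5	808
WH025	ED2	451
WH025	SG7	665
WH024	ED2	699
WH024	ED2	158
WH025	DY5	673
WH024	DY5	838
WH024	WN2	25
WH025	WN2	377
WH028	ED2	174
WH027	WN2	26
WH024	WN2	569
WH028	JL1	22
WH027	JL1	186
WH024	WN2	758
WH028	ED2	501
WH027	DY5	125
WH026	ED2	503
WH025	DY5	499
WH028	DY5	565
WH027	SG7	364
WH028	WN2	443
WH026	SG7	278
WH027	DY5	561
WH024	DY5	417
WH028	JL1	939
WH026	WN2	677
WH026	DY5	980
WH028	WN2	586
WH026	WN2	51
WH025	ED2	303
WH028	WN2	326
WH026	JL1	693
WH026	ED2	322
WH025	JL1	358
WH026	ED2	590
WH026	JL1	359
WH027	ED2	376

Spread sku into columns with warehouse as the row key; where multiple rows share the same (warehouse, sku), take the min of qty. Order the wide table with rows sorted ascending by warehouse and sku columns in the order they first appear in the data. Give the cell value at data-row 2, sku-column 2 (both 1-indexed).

276

With rows sorted ascending by warehouse, row 2 is warehouse=WH025. sku columns in first-appearance order: JL1, ED2, DY5, SG7, WN2; column 2 is ED2.
Long rows with warehouse=WH025, sku=ED2: min(276, 451, 303) = 276.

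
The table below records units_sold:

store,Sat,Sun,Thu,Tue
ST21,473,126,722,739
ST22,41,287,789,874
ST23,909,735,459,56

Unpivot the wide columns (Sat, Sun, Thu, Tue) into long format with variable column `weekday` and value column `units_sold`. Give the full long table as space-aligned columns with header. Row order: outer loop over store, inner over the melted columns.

Each (store, column) pair becomes one row: 3 × 4 = 12 rows.
For example, (ST21, Sat) → units_sold=473.

store  weekday  units_sold
ST21   Sat      473       
ST21   Sun      126       
ST21   Thu      722       
ST21   Tue      739       
ST22   Sat      41        
ST22   Sun      287       
ST22   Thu      789       
ST22   Tue      874       
ST23   Sat      909       
ST23   Sun      735       
ST23   Thu      459       
ST23   Tue      56        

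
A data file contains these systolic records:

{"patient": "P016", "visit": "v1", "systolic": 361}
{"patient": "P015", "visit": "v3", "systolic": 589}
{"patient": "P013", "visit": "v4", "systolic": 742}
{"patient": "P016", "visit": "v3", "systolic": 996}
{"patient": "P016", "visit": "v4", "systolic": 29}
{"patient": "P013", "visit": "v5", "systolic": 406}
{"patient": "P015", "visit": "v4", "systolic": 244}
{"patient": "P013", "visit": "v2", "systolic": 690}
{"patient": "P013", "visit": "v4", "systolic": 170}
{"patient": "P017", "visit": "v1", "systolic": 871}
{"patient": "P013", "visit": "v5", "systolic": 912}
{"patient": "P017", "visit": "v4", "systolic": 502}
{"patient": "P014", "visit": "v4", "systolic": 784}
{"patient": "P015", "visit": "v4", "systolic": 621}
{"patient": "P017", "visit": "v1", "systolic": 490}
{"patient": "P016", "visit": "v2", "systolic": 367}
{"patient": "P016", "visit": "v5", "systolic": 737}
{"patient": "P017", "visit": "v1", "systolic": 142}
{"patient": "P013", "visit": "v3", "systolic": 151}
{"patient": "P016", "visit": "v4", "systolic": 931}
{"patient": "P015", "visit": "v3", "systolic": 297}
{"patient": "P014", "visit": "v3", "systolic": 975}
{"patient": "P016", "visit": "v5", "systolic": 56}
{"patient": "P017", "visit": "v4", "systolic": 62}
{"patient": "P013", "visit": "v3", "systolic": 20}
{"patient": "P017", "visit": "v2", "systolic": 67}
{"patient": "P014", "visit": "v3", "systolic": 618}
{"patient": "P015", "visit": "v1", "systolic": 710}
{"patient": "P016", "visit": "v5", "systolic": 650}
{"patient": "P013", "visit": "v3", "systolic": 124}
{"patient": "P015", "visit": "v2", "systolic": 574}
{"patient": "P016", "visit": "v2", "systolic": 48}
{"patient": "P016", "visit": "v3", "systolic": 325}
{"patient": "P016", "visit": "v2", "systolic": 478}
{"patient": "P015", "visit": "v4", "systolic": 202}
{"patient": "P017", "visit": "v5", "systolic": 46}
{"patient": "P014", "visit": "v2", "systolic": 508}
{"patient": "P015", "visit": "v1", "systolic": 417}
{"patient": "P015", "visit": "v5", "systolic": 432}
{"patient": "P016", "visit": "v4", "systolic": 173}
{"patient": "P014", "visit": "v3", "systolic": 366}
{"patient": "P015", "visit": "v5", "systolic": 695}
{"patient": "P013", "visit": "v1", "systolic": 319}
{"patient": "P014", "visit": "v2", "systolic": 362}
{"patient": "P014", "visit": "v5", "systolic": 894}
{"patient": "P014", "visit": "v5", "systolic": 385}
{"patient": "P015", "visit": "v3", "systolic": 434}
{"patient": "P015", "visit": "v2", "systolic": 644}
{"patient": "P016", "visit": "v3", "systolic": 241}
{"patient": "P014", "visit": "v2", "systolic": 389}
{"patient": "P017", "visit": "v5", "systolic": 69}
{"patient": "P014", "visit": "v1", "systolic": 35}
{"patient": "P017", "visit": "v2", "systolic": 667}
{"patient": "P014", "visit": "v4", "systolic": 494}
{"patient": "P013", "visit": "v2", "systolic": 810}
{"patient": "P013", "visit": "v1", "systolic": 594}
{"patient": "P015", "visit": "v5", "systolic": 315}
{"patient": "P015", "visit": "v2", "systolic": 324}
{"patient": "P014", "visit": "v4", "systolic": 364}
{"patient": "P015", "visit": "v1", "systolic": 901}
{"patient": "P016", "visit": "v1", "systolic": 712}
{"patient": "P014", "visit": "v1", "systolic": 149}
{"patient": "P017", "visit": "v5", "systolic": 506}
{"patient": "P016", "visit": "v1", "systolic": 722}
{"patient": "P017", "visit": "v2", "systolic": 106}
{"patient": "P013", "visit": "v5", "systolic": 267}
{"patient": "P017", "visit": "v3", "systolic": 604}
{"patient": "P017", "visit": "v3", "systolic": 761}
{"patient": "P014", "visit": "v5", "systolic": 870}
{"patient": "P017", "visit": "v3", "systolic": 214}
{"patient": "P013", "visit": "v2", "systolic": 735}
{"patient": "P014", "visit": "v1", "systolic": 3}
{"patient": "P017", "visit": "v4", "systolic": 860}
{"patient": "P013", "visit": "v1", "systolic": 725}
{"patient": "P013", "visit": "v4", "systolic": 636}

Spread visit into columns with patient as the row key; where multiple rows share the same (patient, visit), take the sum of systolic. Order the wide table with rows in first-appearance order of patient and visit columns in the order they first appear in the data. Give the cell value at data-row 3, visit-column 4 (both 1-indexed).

1585

With rows in first-appearance order of patient, row 3 is patient=P013. visit columns in first-appearance order: v1, v3, v4, v5, v2; column 4 is v5.
Long rows with patient=P013, visit=v5: 406 + 912 + 267 = 1585.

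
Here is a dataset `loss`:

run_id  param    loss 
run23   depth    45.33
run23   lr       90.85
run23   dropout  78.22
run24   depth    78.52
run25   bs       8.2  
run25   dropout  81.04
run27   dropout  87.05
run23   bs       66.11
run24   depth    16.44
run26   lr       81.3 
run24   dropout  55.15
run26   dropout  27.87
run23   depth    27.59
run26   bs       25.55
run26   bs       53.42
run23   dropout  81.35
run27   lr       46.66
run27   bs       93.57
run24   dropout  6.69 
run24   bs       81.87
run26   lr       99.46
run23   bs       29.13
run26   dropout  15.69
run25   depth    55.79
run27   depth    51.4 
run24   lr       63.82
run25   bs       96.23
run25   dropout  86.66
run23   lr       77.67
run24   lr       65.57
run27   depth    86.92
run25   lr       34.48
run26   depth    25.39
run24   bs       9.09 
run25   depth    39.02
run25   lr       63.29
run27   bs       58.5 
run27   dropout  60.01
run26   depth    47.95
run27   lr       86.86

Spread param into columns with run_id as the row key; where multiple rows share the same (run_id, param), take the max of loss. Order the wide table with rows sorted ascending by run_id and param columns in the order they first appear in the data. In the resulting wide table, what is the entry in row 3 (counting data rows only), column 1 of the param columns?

55.79

With rows sorted ascending by run_id, row 3 is run_id=run25. param columns in first-appearance order: depth, lr, dropout, bs; column 1 is depth.
Long rows with run_id=run25, param=depth: max(55.79, 39.02) = 55.79.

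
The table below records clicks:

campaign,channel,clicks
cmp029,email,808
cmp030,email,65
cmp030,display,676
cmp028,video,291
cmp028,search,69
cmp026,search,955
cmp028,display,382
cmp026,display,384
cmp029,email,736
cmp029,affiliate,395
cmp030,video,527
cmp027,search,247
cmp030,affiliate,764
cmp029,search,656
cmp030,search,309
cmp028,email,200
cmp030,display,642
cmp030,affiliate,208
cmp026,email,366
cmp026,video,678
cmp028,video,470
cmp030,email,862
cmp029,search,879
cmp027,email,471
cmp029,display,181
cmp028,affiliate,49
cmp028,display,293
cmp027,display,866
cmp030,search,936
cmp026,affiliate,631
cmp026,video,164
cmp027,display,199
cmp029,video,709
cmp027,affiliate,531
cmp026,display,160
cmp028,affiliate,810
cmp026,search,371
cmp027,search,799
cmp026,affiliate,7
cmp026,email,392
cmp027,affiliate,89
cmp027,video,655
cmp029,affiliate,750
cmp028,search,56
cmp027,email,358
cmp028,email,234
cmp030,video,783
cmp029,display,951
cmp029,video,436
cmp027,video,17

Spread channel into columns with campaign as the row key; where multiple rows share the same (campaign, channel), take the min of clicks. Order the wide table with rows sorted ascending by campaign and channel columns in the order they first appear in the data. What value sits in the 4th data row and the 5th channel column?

With rows sorted ascending by campaign, row 4 is campaign=cmp029. channel columns in first-appearance order: email, display, video, search, affiliate; column 5 is affiliate.
Long rows with campaign=cmp029, channel=affiliate: min(395, 750) = 395.

395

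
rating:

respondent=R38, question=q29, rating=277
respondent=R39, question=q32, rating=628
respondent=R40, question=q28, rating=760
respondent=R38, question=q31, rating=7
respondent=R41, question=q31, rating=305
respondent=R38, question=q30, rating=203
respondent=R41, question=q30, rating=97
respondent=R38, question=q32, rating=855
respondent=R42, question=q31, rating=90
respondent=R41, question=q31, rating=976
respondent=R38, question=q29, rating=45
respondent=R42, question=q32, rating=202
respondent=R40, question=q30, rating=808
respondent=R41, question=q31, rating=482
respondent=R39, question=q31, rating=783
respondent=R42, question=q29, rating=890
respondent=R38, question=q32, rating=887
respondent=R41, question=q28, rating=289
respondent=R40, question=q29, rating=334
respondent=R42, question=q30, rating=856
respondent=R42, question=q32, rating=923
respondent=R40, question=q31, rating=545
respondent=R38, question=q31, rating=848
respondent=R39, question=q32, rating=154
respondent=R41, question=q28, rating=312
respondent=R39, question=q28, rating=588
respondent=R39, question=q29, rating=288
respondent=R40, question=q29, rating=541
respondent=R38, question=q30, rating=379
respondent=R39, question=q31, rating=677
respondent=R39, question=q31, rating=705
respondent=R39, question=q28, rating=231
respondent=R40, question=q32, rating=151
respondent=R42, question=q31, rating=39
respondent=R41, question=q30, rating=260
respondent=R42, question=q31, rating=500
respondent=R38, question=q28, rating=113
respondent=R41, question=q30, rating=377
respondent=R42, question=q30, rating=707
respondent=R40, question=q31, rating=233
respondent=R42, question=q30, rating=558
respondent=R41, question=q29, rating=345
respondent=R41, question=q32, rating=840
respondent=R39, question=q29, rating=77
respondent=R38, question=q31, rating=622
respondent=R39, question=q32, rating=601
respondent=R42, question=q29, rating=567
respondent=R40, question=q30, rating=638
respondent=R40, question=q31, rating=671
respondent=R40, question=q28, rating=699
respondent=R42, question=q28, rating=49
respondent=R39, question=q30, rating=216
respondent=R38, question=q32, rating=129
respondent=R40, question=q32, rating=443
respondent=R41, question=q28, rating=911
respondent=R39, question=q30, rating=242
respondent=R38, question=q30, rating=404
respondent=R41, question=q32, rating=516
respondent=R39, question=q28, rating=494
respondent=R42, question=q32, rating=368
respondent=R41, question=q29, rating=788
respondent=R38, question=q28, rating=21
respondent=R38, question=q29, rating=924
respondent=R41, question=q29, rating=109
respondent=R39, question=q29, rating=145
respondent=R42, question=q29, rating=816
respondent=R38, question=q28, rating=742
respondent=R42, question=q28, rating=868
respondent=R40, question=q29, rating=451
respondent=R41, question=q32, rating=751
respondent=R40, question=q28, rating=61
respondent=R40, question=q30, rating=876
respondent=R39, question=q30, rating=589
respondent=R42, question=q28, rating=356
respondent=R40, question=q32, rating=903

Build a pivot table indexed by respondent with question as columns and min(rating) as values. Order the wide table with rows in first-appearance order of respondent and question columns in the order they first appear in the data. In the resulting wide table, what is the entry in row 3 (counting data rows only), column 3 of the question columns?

61

With rows in first-appearance order of respondent, row 3 is respondent=R40. question columns in first-appearance order: q29, q32, q28, q31, q30; column 3 is q28.
Long rows with respondent=R40, question=q28: min(760, 699, 61) = 61.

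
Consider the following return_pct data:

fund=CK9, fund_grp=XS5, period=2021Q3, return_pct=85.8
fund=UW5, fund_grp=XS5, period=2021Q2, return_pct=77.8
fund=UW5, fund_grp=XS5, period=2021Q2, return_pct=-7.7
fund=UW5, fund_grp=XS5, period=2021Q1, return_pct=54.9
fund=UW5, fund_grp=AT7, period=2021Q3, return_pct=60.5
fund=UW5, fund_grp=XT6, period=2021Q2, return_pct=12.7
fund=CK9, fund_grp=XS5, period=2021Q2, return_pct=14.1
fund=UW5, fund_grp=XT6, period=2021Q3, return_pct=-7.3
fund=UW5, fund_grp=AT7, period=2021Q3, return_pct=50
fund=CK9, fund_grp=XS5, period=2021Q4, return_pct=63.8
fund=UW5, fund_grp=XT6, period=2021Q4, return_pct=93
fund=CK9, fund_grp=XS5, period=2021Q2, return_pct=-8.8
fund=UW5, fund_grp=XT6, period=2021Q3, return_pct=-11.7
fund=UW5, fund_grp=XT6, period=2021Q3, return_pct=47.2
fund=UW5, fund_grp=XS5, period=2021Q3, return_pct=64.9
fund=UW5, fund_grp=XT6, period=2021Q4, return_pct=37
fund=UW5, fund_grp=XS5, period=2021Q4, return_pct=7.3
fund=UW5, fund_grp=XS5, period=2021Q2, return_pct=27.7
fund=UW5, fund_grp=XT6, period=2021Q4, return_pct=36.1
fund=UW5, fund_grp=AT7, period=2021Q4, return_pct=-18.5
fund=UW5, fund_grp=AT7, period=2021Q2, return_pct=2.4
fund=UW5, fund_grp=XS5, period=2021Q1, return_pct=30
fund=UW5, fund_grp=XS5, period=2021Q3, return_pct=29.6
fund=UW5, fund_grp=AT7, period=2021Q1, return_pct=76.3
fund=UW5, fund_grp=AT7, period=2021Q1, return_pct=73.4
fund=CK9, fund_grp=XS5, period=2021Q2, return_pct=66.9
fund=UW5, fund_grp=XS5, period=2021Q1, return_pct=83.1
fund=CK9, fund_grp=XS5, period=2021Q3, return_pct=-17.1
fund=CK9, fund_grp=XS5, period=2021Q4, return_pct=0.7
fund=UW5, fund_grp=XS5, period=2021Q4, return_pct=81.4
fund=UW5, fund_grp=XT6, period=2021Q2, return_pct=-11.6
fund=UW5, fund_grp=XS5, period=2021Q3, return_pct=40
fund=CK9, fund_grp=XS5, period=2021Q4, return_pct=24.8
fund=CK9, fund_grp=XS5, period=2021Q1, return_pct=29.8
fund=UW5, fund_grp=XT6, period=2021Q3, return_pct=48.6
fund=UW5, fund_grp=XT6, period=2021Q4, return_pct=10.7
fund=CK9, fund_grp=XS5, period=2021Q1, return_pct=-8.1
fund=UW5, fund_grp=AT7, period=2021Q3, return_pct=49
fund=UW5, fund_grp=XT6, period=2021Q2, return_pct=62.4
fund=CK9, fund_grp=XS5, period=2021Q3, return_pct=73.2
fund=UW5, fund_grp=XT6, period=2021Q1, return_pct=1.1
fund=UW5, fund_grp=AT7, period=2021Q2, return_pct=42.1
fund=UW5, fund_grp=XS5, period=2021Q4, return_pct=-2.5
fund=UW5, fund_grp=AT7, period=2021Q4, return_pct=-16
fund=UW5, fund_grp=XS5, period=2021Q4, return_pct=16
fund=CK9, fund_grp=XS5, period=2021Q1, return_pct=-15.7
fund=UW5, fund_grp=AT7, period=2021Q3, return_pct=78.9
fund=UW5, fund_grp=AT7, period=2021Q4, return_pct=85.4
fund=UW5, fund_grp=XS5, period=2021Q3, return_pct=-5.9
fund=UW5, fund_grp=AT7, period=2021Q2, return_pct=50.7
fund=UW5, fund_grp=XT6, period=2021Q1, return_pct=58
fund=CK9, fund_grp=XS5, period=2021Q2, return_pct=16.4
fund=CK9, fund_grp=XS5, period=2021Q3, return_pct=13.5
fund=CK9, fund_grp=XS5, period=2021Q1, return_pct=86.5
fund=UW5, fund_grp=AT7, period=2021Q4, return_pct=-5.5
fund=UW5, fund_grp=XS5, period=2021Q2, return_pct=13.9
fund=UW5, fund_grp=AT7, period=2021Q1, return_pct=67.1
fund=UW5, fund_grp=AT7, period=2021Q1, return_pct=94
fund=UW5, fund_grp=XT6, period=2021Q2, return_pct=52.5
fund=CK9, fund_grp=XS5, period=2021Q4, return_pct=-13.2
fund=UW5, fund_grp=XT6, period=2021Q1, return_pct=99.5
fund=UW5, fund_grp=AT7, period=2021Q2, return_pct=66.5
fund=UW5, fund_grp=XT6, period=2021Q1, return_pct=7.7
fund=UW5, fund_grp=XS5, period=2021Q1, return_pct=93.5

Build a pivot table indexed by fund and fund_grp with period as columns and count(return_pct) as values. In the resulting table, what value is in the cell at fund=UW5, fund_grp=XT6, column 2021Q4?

4

Rows with fund=UW5, fund_grp=XT6 and period=2021Q4: return_pct values are 93, 37, 36.1, 10.7.
4 rows match — count = 4.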